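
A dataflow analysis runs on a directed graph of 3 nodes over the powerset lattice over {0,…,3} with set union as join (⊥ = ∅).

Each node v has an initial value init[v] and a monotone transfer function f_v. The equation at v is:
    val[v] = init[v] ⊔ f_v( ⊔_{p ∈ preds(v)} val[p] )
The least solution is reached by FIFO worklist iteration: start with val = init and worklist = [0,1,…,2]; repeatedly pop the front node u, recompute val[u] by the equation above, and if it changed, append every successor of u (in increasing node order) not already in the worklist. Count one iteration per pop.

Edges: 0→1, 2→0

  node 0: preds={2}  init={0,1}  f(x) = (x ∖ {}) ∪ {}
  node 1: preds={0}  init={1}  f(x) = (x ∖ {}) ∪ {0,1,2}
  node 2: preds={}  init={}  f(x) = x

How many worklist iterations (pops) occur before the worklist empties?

3

Trace (3 dequeues):
  [1] u=0 | in {} | out {0,1} | ==
  [2] u=1 | in {0,1} | out {0,1,2} | prev {1} | push {}
  [3] u=2 | in {} | out {} | ==

Converged values:
  [0] {0,1}
  [1] {0,1,2}
  [2] {}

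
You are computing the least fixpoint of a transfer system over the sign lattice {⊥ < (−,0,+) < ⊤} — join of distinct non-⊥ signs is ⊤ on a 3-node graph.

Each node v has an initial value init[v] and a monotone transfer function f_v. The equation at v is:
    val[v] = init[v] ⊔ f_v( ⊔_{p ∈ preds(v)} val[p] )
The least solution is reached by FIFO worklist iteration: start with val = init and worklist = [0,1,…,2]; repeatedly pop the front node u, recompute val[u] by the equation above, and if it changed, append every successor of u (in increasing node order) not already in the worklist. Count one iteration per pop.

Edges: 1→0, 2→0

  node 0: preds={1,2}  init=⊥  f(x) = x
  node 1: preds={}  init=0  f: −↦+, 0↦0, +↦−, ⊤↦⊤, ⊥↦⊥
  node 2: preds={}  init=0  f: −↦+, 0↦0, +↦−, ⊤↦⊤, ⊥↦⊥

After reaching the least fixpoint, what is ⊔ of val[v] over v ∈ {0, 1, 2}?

Iteration log — 3 steps:
  step 1. node 0  ⊔preds=0  new=0  old=⊥  +wl: 
  step 2. node 1  ⊔preds=⊥  new=0  stable
  step 3. node 2  ⊔preds=⊥  new=0  stable

Least fixpoint reached:
  node 0: 0
  node 1: 0
  node 2: 0

0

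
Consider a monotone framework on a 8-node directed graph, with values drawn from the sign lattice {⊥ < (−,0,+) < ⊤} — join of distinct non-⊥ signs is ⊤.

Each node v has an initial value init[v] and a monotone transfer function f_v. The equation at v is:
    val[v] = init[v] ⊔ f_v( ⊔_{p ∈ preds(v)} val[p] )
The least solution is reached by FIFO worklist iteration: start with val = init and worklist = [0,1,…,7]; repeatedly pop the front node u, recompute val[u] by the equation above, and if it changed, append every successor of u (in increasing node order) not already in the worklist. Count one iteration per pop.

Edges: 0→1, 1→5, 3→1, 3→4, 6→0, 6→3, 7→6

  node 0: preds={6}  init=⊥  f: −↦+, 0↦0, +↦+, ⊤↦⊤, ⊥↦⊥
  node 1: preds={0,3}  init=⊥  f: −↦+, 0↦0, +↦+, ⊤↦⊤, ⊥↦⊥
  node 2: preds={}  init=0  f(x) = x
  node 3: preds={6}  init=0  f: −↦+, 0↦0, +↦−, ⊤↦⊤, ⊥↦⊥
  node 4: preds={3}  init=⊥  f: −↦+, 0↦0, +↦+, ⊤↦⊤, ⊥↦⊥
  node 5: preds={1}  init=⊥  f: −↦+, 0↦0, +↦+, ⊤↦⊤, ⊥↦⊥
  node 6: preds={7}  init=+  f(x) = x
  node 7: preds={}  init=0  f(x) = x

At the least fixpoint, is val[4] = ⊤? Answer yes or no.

Worklist (12 pops):
  #1 pop 0: in=+ → + (was ⊥); enqueue []
  #2 pop 1: in=⊤ → ⊤ (was ⊥); enqueue []
  #3 pop 2: in=⊥ → 0 (no change)
  #4 pop 3: in=+ → ⊤ (was 0); enqueue [1]
  #5 pop 4: in=⊤ → ⊤ (was ⊥); enqueue []
  #6 pop 5: in=⊤ → ⊤ (was ⊥); enqueue []
  #7 pop 6: in=0 → ⊤ (was +); enqueue [0,3]
  #8 pop 7: in=⊥ → 0 (no change)
  #9 pop 1: in=⊤ → ⊤ (no change)
  #10 pop 0: in=⊤ → ⊤ (was +); enqueue [1]
  #11 pop 3: in=⊤ → ⊤ (no change)
  #12 pop 1: in=⊤ → ⊤ (no change)

Fixpoint:
  val[0] = ⊤
  val[1] = ⊤
  val[2] = 0
  val[3] = ⊤
  val[4] = ⊤
  val[5] = ⊤
  val[6] = ⊤
  val[7] = 0

yes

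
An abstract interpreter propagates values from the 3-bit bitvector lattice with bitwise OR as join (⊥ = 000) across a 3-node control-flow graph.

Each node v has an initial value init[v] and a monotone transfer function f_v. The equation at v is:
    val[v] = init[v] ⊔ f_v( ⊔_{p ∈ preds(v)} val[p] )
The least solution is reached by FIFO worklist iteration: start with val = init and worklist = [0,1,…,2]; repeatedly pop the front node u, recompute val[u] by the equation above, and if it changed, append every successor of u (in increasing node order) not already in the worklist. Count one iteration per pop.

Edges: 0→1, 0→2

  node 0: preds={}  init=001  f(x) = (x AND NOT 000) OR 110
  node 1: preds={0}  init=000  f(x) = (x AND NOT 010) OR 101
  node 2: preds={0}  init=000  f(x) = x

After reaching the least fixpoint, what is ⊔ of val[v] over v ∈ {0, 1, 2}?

Trace (3 dequeues):
  [1] u=0 | in 000 | out 111 | prev 001 | push {}
  [2] u=1 | in 111 | out 101 | prev 000 | push {}
  [3] u=2 | in 111 | out 111 | prev 000 | push {}

Converged values:
  [0] 111
  [1] 101
  [2] 111

111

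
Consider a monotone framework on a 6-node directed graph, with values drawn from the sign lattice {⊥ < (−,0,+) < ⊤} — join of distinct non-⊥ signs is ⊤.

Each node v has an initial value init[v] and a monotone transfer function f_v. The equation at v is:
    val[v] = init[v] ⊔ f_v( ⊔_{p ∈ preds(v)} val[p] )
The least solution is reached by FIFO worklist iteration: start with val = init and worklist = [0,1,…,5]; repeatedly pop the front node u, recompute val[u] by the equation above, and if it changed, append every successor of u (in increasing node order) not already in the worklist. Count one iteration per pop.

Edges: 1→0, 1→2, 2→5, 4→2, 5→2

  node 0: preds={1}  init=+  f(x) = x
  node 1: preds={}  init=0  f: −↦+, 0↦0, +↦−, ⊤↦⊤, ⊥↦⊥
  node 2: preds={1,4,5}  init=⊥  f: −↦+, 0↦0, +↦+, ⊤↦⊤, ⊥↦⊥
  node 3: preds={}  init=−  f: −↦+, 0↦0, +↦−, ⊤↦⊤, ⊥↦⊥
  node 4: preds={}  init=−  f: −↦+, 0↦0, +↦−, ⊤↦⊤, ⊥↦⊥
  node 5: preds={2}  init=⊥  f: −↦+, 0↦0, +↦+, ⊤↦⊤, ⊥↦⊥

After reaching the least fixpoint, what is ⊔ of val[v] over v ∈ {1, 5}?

Trace (7 dequeues):
  [1] u=0 | in 0 | out ⊤ | prev + | push {}
  [2] u=1 | in ⊥ | out 0 | ==
  [3] u=2 | in ⊤ | out ⊤ | prev ⊥ | push {}
  [4] u=3 | in ⊥ | out − | ==
  [5] u=4 | in ⊥ | out − | ==
  [6] u=5 | in ⊤ | out ⊤ | prev ⊥ | push {2}
  [7] u=2 | in ⊤ | out ⊤ | ==

Converged values:
  [0] ⊤
  [1] 0
  [2] ⊤
  [3] −
  [4] −
  [5] ⊤

⊤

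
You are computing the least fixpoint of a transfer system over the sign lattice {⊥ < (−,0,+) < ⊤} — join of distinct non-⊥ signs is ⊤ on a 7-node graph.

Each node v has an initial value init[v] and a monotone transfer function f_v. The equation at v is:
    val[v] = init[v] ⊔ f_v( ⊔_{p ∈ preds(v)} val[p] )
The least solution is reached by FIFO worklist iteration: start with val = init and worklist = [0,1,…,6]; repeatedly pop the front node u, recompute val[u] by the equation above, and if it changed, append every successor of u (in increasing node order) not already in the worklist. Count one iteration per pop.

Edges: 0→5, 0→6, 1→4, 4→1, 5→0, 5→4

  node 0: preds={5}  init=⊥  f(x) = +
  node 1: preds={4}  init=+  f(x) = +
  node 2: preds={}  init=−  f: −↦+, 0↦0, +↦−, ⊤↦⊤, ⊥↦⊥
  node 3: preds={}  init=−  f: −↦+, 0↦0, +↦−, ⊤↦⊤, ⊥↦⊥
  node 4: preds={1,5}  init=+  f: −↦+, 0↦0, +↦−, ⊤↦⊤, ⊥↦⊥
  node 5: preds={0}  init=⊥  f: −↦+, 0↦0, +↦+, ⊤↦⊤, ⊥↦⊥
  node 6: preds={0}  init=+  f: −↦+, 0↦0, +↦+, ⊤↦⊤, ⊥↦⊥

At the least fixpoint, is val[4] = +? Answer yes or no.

no

Worklist (10 pops):
  #1 pop 0: in=⊥ → + (was ⊥); enqueue []
  #2 pop 1: in=+ → + (no change)
  #3 pop 2: in=⊥ → − (no change)
  #4 pop 3: in=⊥ → − (no change)
  #5 pop 4: in=+ → ⊤ (was +); enqueue [1]
  #6 pop 5: in=+ → + (was ⊥); enqueue [0,4]
  #7 pop 6: in=+ → + (no change)
  #8 pop 1: in=⊤ → + (no change)
  #9 pop 0: in=+ → + (no change)
  #10 pop 4: in=+ → ⊤ (no change)

Fixpoint:
  val[0] = +
  val[1] = +
  val[2] = −
  val[3] = −
  val[4] = ⊤
  val[5] = +
  val[6] = +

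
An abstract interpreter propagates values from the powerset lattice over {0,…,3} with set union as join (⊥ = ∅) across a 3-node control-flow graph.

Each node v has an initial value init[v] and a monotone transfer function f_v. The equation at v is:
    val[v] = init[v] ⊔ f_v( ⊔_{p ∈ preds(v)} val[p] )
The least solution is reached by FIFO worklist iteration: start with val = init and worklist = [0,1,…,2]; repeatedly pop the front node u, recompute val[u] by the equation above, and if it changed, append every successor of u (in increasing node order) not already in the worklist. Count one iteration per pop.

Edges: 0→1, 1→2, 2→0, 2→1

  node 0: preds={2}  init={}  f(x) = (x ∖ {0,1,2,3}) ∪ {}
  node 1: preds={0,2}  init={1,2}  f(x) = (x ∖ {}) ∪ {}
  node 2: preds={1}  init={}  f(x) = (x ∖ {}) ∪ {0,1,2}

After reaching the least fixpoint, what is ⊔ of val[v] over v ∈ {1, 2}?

Worklist (6 pops):
  #1 pop 0: in={} → {} (no change)
  #2 pop 1: in={} → {1,2} (no change)
  #3 pop 2: in={1,2} → {0,1,2} (was {}); enqueue [0,1]
  #4 pop 0: in={0,1,2} → {} (no change)
  #5 pop 1: in={0,1,2} → {0,1,2} (was {1,2}); enqueue [2]
  #6 pop 2: in={0,1,2} → {0,1,2} (no change)

Fixpoint:
  val[0] = {}
  val[1] = {0,1,2}
  val[2] = {0,1,2}

{0,1,2}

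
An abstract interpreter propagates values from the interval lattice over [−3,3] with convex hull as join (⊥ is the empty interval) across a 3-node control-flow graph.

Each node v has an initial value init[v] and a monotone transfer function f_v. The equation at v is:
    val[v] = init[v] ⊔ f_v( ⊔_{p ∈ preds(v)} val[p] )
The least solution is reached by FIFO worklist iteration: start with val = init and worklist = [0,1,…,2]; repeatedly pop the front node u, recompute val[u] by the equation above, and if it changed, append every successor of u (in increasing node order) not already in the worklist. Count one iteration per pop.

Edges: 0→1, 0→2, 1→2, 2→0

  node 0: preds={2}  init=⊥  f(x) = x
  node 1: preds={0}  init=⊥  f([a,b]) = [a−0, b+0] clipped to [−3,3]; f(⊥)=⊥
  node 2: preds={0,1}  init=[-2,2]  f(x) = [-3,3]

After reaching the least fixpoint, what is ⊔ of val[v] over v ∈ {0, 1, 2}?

[-3,3]

Worklist (6 pops):
  #1 pop 0: in=[-2,2] → [-2,2] (was ⊥); enqueue []
  #2 pop 1: in=[-2,2] → [-2,2] (was ⊥); enqueue []
  #3 pop 2: in=[-2,2] → [-3,3] (was [-2,2]); enqueue [0]
  #4 pop 0: in=[-3,3] → [-3,3] (was [-2,2]); enqueue [1,2]
  #5 pop 1: in=[-3,3] → [-3,3] (was [-2,2]); enqueue []
  #6 pop 2: in=[-3,3] → [-3,3] (no change)

Fixpoint:
  val[0] = [-3,3]
  val[1] = [-3,3]
  val[2] = [-3,3]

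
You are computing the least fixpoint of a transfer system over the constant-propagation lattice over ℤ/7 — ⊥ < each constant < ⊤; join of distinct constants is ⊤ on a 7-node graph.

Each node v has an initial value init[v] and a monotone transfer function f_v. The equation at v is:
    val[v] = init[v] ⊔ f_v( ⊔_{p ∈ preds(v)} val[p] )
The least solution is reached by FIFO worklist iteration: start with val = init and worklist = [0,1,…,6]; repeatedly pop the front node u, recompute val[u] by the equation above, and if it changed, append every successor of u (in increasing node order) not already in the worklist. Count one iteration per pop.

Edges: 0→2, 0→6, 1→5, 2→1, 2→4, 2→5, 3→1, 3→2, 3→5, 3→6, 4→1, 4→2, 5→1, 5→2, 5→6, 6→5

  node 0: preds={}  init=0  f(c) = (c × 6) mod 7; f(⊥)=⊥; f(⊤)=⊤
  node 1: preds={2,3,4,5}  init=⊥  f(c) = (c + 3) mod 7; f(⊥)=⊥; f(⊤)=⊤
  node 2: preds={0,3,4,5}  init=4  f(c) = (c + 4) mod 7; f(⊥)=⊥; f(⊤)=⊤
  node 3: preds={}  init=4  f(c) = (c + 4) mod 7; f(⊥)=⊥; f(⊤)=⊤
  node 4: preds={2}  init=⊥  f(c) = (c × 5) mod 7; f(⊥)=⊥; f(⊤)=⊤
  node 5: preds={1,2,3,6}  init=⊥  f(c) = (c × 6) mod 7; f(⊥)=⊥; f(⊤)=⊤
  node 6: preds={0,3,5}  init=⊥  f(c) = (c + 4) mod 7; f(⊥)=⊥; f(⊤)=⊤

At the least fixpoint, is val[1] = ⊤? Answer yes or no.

yes

Iteration log — 10 steps:
  step 1. node 0  ⊔preds=⊥  new=0  stable
  step 2. node 1  ⊔preds=4  new=0  old=⊥  +wl: 
  step 3. node 2  ⊔preds=⊤  new=⊤  old=4  +wl: 1
  step 4. node 3  ⊔preds=⊥  new=4  stable
  step 5. node 4  ⊔preds=⊤  new=⊤  old=⊥  +wl: 2
  step 6. node 5  ⊔preds=⊤  new=⊤  old=⊥  +wl: 
  step 7. node 6  ⊔preds=⊤  new=⊤  old=⊥  +wl: 5
  step 8. node 1  ⊔preds=⊤  new=⊤  old=0  +wl: 
  step 9. node 2  ⊔preds=⊤  new=⊤  stable
  step 10. node 5  ⊔preds=⊤  new=⊤  stable

Least fixpoint reached:
  node 0: 0
  node 1: ⊤
  node 2: ⊤
  node 3: 4
  node 4: ⊤
  node 5: ⊤
  node 6: ⊤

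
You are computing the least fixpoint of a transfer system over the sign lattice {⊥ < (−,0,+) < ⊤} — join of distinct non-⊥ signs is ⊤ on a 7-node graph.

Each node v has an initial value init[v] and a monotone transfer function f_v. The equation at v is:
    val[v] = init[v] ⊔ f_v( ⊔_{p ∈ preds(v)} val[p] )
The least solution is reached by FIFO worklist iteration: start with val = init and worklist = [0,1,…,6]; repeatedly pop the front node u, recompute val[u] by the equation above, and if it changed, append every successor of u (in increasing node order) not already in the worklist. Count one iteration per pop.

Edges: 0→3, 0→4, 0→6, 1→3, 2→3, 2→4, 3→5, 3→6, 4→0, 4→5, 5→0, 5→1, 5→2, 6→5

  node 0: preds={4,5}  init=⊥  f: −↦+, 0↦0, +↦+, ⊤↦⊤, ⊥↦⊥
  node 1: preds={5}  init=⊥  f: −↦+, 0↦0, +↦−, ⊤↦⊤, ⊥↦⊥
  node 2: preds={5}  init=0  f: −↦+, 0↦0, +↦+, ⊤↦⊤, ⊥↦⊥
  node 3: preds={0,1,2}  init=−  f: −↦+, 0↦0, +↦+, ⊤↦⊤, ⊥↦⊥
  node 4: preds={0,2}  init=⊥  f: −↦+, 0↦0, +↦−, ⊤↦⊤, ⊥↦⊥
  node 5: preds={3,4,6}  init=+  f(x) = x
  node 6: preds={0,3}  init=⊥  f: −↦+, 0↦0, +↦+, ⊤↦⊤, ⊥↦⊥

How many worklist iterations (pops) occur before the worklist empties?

14

Worklist (14 pops):
  #1 pop 0: in=+ → + (was ⊥); enqueue []
  #2 pop 1: in=+ → − (was ⊥); enqueue []
  #3 pop 2: in=+ → ⊤ (was 0); enqueue []
  #4 pop 3: in=⊤ → ⊤ (was −); enqueue []
  #5 pop 4: in=⊤ → ⊤ (was ⊥); enqueue [0]
  #6 pop 5: in=⊤ → ⊤ (was +); enqueue [1,2]
  #7 pop 6: in=⊤ → ⊤ (was ⊥); enqueue [5]
  #8 pop 0: in=⊤ → ⊤ (was +); enqueue [3,4,6]
  #9 pop 1: in=⊤ → ⊤ (was −); enqueue []
  #10 pop 2: in=⊤ → ⊤ (no change)
  #11 pop 5: in=⊤ → ⊤ (no change)
  #12 pop 3: in=⊤ → ⊤ (no change)
  #13 pop 4: in=⊤ → ⊤ (no change)
  #14 pop 6: in=⊤ → ⊤ (no change)

Fixpoint:
  val[0] = ⊤
  val[1] = ⊤
  val[2] = ⊤
  val[3] = ⊤
  val[4] = ⊤
  val[5] = ⊤
  val[6] = ⊤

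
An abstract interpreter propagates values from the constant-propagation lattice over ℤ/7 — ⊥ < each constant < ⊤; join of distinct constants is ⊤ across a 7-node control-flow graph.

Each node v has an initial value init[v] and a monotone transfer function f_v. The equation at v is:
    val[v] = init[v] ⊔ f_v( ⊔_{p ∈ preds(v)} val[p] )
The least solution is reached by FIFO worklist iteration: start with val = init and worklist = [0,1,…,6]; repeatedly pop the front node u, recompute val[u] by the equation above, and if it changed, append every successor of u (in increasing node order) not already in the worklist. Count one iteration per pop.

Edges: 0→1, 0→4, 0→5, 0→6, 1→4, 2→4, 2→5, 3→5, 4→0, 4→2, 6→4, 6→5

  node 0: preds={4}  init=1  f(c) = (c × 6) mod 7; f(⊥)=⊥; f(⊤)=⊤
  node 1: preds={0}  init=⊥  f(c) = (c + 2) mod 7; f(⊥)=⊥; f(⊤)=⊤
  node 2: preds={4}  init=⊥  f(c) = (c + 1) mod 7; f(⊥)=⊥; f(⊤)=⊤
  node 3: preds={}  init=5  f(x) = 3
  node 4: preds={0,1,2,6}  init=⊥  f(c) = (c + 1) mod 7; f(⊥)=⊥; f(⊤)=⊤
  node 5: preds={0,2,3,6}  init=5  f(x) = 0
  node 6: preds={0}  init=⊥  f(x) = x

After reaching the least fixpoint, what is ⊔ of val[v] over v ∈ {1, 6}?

⊤

Worklist (15 pops):
  #1 pop 0: in=⊥ → 1 (no change)
  #2 pop 1: in=1 → 3 (was ⊥); enqueue []
  #3 pop 2: in=⊥ → ⊥ (no change)
  #4 pop 3: in=⊥ → ⊤ (was 5); enqueue []
  #5 pop 4: in=⊤ → ⊤ (was ⊥); enqueue [0,2]
  #6 pop 5: in=⊤ → ⊤ (was 5); enqueue []
  #7 pop 6: in=1 → 1 (was ⊥); enqueue [4,5]
  #8 pop 0: in=⊤ → ⊤ (was 1); enqueue [1,6]
  #9 pop 2: in=⊤ → ⊤ (was ⊥); enqueue []
  #10 pop 4: in=⊤ → ⊤ (no change)
  #11 pop 5: in=⊤ → ⊤ (no change)
  #12 pop 1: in=⊤ → ⊤ (was 3); enqueue [4]
  #13 pop 6: in=⊤ → ⊤ (was 1); enqueue [5]
  #14 pop 4: in=⊤ → ⊤ (no change)
  #15 pop 5: in=⊤ → ⊤ (no change)

Fixpoint:
  val[0] = ⊤
  val[1] = ⊤
  val[2] = ⊤
  val[3] = ⊤
  val[4] = ⊤
  val[5] = ⊤
  val[6] = ⊤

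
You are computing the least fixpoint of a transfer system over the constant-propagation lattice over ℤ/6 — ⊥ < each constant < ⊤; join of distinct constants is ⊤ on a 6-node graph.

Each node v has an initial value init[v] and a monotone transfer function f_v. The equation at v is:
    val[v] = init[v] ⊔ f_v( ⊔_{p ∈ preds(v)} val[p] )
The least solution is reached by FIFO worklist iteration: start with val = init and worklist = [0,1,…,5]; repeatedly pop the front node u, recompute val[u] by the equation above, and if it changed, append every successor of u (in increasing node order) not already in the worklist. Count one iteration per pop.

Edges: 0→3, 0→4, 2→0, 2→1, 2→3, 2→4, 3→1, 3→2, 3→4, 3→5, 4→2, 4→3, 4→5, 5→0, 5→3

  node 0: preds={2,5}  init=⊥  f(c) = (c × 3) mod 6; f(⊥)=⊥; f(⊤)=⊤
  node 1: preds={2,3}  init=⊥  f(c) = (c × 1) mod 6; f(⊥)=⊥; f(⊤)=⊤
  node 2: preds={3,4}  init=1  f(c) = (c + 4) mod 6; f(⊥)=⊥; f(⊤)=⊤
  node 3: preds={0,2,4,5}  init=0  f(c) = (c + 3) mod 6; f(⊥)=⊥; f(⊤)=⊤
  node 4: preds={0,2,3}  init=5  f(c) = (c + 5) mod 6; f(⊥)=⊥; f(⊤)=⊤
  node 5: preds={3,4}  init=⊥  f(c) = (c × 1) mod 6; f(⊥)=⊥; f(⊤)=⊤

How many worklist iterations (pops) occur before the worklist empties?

11

Iteration log — 11 steps:
  step 1. node 0  ⊔preds=1  new=3  old=⊥  +wl: 
  step 2. node 1  ⊔preds=⊤  new=⊤  old=⊥  +wl: 
  step 3. node 2  ⊔preds=⊤  new=⊤  old=1  +wl: 0,1
  step 4. node 3  ⊔preds=⊤  new=⊤  old=0  +wl: 2
  step 5. node 4  ⊔preds=⊤  new=⊤  old=5  +wl: 3
  step 6. node 5  ⊔preds=⊤  new=⊤  old=⊥  +wl: 
  step 7. node 0  ⊔preds=⊤  new=⊤  old=3  +wl: 4
  step 8. node 1  ⊔preds=⊤  new=⊤  stable
  step 9. node 2  ⊔preds=⊤  new=⊤  stable
  step 10. node 3  ⊔preds=⊤  new=⊤  stable
  step 11. node 4  ⊔preds=⊤  new=⊤  stable

Least fixpoint reached:
  node 0: ⊤
  node 1: ⊤
  node 2: ⊤
  node 3: ⊤
  node 4: ⊤
  node 5: ⊤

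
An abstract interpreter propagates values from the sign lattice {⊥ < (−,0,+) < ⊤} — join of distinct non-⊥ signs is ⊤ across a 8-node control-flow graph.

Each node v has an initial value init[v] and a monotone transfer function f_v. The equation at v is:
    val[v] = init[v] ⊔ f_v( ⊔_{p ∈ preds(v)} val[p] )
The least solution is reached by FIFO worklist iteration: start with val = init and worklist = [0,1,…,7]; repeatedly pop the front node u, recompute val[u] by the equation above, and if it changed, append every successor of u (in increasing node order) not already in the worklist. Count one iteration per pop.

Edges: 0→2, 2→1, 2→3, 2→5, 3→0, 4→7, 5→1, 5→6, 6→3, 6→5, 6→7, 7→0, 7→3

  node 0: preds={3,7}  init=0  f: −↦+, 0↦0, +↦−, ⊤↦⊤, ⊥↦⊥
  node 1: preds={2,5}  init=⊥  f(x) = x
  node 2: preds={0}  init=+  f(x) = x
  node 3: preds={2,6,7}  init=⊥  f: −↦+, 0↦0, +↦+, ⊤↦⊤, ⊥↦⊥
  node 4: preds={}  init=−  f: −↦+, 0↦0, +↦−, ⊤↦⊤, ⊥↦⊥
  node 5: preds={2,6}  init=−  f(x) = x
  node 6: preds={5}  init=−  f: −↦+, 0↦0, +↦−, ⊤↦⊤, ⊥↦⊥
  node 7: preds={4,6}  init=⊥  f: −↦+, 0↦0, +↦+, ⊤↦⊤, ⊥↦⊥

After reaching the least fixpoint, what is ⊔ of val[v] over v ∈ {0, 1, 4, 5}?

Iteration log — 13 steps:
  step 1. node 0  ⊔preds=⊥  new=0  stable
  step 2. node 1  ⊔preds=⊤  new=⊤  old=⊥  +wl: 
  step 3. node 2  ⊔preds=0  new=⊤  old=+  +wl: 1
  step 4. node 3  ⊔preds=⊤  new=⊤  old=⊥  +wl: 0
  step 5. node 4  ⊔preds=⊥  new=−  stable
  step 6. node 5  ⊔preds=⊤  new=⊤  old=−  +wl: 
  step 7. node 6  ⊔preds=⊤  new=⊤  old=−  +wl: 3,5
  step 8. node 7  ⊔preds=⊤  new=⊤  old=⊥  +wl: 
  step 9. node 1  ⊔preds=⊤  new=⊤  stable
  step 10. node 0  ⊔preds=⊤  new=⊤  old=0  +wl: 2
  step 11. node 3  ⊔preds=⊤  new=⊤  stable
  step 12. node 5  ⊔preds=⊤  new=⊤  stable
  step 13. node 2  ⊔preds=⊤  new=⊤  stable

Least fixpoint reached:
  node 0: ⊤
  node 1: ⊤
  node 2: ⊤
  node 3: ⊤
  node 4: −
  node 5: ⊤
  node 6: ⊤
  node 7: ⊤

⊤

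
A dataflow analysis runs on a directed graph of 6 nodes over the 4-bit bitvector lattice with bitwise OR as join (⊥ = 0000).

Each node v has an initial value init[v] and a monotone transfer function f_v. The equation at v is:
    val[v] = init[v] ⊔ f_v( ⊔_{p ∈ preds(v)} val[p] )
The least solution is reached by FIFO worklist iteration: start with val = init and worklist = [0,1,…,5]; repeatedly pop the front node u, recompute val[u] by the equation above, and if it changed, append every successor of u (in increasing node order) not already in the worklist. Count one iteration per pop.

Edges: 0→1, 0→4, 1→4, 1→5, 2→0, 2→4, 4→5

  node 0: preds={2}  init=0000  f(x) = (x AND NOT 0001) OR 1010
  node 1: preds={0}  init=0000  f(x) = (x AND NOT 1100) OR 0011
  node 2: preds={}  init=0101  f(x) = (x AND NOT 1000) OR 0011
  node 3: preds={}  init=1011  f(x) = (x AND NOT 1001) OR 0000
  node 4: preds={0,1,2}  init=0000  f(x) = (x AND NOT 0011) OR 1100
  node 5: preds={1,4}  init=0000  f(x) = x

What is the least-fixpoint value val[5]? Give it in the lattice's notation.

1111

Iteration log — 7 steps:
  step 1. node 0  ⊔preds=0101  new=1110  old=0000  +wl: 
  step 2. node 1  ⊔preds=1110  new=0011  old=0000  +wl: 
  step 3. node 2  ⊔preds=0000  new=0111  old=0101  +wl: 0
  step 4. node 3  ⊔preds=0000  new=1011  stable
  step 5. node 4  ⊔preds=1111  new=1100  old=0000  +wl: 
  step 6. node 5  ⊔preds=1111  new=1111  old=0000  +wl: 
  step 7. node 0  ⊔preds=0111  new=1110  stable

Least fixpoint reached:
  node 0: 1110
  node 1: 0011
  node 2: 0111
  node 3: 1011
  node 4: 1100
  node 5: 1111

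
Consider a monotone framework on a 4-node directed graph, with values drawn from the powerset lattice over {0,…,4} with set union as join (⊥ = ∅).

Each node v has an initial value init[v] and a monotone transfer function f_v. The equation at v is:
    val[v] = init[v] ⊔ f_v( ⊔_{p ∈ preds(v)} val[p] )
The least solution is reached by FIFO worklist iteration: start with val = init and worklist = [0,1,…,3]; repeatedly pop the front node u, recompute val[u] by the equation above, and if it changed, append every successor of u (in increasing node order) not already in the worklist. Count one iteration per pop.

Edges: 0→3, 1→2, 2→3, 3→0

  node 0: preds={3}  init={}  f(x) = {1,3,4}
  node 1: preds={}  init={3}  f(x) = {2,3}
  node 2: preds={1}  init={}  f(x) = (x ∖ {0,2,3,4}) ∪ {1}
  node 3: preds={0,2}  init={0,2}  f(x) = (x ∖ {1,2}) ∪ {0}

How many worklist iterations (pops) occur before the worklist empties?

Worklist (5 pops):
  #1 pop 0: in={0,2} → {1,3,4} (was {}); enqueue []
  #2 pop 1: in={} → {2,3} (was {3}); enqueue []
  #3 pop 2: in={2,3} → {1} (was {}); enqueue []
  #4 pop 3: in={1,3,4} → {0,2,3,4} (was {0,2}); enqueue [0]
  #5 pop 0: in={0,2,3,4} → {1,3,4} (no change)

Fixpoint:
  val[0] = {1,3,4}
  val[1] = {2,3}
  val[2] = {1}
  val[3] = {0,2,3,4}

5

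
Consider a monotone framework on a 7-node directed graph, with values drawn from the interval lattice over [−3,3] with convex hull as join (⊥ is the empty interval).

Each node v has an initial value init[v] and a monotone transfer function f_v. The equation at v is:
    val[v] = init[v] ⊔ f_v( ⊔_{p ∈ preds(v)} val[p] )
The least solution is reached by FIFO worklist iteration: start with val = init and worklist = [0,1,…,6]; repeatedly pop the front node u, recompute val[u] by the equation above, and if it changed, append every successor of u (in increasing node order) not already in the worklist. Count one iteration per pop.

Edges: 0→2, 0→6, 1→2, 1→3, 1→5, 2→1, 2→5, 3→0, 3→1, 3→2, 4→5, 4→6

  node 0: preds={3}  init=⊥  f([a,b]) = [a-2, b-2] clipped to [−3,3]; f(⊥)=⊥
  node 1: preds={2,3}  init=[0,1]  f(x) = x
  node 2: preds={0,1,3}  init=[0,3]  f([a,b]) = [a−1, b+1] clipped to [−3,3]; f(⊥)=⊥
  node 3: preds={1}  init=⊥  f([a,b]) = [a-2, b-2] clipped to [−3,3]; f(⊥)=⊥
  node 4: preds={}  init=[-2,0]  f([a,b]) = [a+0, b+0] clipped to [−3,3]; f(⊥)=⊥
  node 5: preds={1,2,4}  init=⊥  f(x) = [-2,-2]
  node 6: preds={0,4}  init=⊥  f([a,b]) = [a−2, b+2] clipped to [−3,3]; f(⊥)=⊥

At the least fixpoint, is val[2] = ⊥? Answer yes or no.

Worklist (18 pops):
  #1 pop 0: in=⊥ → ⊥ (no change)
  #2 pop 1: in=[0,3] → [0,3] (was [0,1]); enqueue []
  #3 pop 2: in=[0,3] → [-1,3] (was [0,3]); enqueue [1]
  #4 pop 3: in=[0,3] → [-2,1] (was ⊥); enqueue [0,2]
  #5 pop 4: in=⊥ → [-2,0] (no change)
  #6 pop 5: in=[-2,3] → [-2,-2] (was ⊥); enqueue []
  #7 pop 6: in=[-2,0] → [-3,2] (was ⊥); enqueue []
  #8 pop 1: in=[-2,3] → [-2,3] (was [0,3]); enqueue [3,5]
  #9 pop 0: in=[-2,1] → [-3,-1] (was ⊥); enqueue [6]
  #10 pop 2: in=[-3,3] → [-3,3] (was [-1,3]); enqueue [1]
  #11 pop 3: in=[-2,3] → [-3,1] (was [-2,1]); enqueue [0,2]
  #12 pop 5: in=[-3,3] → [-2,-2] (no change)
  #13 pop 6: in=[-3,0] → [-3,2] (no change)
  #14 pop 1: in=[-3,3] → [-3,3] (was [-2,3]); enqueue [3,5]
  #15 pop 0: in=[-3,1] → [-3,-1] (no change)
  #16 pop 2: in=[-3,3] → [-3,3] (no change)
  #17 pop 3: in=[-3,3] → [-3,1] (no change)
  #18 pop 5: in=[-3,3] → [-2,-2] (no change)

Fixpoint:
  val[0] = [-3,-1]
  val[1] = [-3,3]
  val[2] = [-3,3]
  val[3] = [-3,1]
  val[4] = [-2,0]
  val[5] = [-2,-2]
  val[6] = [-3,2]

no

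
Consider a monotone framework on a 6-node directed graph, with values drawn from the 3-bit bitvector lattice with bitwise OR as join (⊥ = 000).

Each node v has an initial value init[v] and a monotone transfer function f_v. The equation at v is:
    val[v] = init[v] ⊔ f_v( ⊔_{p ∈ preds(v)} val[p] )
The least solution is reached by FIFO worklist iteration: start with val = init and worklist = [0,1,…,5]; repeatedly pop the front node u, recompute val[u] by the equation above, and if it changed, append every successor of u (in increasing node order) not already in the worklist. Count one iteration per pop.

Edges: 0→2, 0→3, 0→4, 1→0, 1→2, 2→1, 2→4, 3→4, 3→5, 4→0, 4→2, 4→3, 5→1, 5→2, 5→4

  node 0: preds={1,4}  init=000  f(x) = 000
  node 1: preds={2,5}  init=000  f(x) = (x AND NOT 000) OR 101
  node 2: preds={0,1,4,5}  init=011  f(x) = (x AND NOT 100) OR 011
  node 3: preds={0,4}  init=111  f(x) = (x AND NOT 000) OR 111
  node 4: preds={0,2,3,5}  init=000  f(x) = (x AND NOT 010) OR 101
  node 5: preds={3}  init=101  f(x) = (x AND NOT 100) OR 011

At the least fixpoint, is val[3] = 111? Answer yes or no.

yes

Trace (11 dequeues):
  [1] u=0 | in 000 | out 000 | ==
  [2] u=1 | in 111 | out 111 | prev 000 | push {0}
  [3] u=2 | in 111 | out 011 | ==
  [4] u=3 | in 000 | out 111 | ==
  [5] u=4 | in 111 | out 101 | prev 000 | push {2,3}
  [6] u=5 | in 111 | out 111 | prev 101 | push {1,4}
  [7] u=0 | in 111 | out 000 | ==
  [8] u=2 | in 111 | out 011 | ==
  [9] u=3 | in 101 | out 111 | ==
  [10] u=1 | in 111 | out 111 | ==
  [11] u=4 | in 111 | out 101 | ==

Converged values:
  [0] 000
  [1] 111
  [2] 011
  [3] 111
  [4] 101
  [5] 111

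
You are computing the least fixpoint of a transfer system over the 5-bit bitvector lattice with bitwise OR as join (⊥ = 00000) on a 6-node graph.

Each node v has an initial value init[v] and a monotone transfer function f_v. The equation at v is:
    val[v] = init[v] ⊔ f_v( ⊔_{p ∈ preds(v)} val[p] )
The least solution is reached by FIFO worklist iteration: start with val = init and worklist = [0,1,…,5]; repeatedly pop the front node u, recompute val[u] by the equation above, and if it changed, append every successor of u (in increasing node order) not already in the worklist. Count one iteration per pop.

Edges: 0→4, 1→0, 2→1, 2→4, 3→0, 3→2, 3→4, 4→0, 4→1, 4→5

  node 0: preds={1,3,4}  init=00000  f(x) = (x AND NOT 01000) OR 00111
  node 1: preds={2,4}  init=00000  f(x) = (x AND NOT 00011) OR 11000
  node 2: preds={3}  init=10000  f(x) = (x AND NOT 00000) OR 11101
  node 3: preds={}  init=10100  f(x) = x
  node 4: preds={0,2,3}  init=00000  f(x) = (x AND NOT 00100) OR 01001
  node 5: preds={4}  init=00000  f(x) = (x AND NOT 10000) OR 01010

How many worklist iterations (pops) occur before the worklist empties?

Iteration log — 9 steps:
  step 1. node 0  ⊔preds=10100  new=10111  old=00000  +wl: 
  step 2. node 1  ⊔preds=10000  new=11000  old=00000  +wl: 0
  step 3. node 2  ⊔preds=10100  new=11101  old=10000  +wl: 1
  step 4. node 3  ⊔preds=00000  new=10100  stable
  step 5. node 4  ⊔preds=11111  new=11011  old=00000  +wl: 
  step 6. node 5  ⊔preds=11011  new=01011  old=00000  +wl: 
  step 7. node 0  ⊔preds=11111  new=10111  stable
  step 8. node 1  ⊔preds=11111  new=11100  old=11000  +wl: 0
  step 9. node 0  ⊔preds=11111  new=10111  stable

Least fixpoint reached:
  node 0: 10111
  node 1: 11100
  node 2: 11101
  node 3: 10100
  node 4: 11011
  node 5: 01011

9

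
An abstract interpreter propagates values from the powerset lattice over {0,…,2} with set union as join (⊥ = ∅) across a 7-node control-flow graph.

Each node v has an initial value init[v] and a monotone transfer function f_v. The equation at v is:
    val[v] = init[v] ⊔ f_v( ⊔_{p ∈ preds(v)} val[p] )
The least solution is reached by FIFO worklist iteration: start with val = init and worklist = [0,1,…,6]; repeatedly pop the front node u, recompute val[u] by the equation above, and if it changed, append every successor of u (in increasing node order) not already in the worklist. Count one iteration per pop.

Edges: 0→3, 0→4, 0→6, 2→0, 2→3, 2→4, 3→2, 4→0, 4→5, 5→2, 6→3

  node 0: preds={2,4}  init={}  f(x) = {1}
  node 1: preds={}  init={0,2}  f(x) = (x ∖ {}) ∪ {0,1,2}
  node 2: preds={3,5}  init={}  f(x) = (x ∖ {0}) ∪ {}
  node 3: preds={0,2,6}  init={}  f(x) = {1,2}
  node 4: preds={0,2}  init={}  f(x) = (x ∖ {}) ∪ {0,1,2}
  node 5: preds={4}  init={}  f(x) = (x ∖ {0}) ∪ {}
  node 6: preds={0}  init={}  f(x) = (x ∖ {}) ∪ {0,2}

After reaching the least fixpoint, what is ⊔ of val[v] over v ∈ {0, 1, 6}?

{0,1,2}

Trace (11 dequeues):
  [1] u=0 | in {} | out {1} | prev {} | push {}
  [2] u=1 | in {} | out {0,1,2} | prev {0,2} | push {}
  [3] u=2 | in {} | out {} | ==
  [4] u=3 | in {1} | out {1,2} | prev {} | push {2}
  [5] u=4 | in {1} | out {0,1,2} | prev {} | push {0}
  [6] u=5 | in {0,1,2} | out {1,2} | prev {} | push {}
  [7] u=6 | in {1} | out {0,1,2} | prev {} | push {3}
  [8] u=2 | in {1,2} | out {1,2} | prev {} | push {4}
  [9] u=0 | in {0,1,2} | out {1} | ==
  [10] u=3 | in {0,1,2} | out {1,2} | ==
  [11] u=4 | in {1,2} | out {0,1,2} | ==

Converged values:
  [0] {1}
  [1] {0,1,2}
  [2] {1,2}
  [3] {1,2}
  [4] {0,1,2}
  [5] {1,2}
  [6] {0,1,2}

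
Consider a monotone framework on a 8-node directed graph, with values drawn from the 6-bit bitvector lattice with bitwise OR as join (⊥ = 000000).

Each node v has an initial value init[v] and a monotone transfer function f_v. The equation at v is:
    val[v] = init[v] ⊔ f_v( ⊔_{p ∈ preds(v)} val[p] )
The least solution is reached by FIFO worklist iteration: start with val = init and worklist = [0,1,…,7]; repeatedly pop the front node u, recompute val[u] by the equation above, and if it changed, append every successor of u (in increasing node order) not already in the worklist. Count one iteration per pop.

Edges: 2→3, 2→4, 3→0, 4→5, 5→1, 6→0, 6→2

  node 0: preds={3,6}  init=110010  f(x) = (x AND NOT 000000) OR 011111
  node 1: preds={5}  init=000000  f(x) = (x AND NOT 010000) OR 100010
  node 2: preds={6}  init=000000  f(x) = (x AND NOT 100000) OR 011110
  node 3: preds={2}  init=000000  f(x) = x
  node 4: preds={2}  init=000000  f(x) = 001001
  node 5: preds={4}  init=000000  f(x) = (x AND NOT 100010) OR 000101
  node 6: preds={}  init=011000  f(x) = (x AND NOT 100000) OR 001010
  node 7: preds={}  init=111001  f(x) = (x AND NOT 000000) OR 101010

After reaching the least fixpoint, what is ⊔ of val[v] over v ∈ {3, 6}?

011110

Trace (11 dequeues):
  [1] u=0 | in 011000 | out 111111 | prev 110010 | push {}
  [2] u=1 | in 000000 | out 100010 | prev 000000 | push {}
  [3] u=2 | in 011000 | out 011110 | prev 000000 | push {}
  [4] u=3 | in 011110 | out 011110 | prev 000000 | push {0}
  [5] u=4 | in 011110 | out 001001 | prev 000000 | push {}
  [6] u=5 | in 001001 | out 001101 | prev 000000 | push {1}
  [7] u=6 | in 000000 | out 011010 | prev 011000 | push {2}
  [8] u=7 | in 000000 | out 111011 | prev 111001 | push {}
  [9] u=0 | in 011110 | out 111111 | ==
  [10] u=1 | in 001101 | out 101111 | prev 100010 | push {}
  [11] u=2 | in 011010 | out 011110 | ==

Converged values:
  [0] 111111
  [1] 101111
  [2] 011110
  [3] 011110
  [4] 001001
  [5] 001101
  [6] 011010
  [7] 111011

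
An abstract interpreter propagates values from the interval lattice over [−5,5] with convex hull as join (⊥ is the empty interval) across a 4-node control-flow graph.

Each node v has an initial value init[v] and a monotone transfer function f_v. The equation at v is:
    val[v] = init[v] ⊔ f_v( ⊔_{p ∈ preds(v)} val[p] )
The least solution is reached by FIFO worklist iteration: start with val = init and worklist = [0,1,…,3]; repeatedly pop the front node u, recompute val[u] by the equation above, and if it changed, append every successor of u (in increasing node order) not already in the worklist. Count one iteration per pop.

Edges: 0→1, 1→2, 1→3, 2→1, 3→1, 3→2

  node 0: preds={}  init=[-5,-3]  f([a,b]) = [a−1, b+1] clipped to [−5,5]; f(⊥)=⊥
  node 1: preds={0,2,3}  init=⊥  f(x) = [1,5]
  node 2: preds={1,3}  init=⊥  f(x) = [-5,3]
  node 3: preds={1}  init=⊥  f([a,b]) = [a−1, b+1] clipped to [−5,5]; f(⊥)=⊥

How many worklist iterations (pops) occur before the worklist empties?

6

Worklist (6 pops):
  #1 pop 0: in=⊥ → [-5,-3] (no change)
  #2 pop 1: in=[-5,-3] → [1,5] (was ⊥); enqueue []
  #3 pop 2: in=[1,5] → [-5,3] (was ⊥); enqueue [1]
  #4 pop 3: in=[1,5] → [0,5] (was ⊥); enqueue [2]
  #5 pop 1: in=[-5,5] → [1,5] (no change)
  #6 pop 2: in=[0,5] → [-5,3] (no change)

Fixpoint:
  val[0] = [-5,-3]
  val[1] = [1,5]
  val[2] = [-5,3]
  val[3] = [0,5]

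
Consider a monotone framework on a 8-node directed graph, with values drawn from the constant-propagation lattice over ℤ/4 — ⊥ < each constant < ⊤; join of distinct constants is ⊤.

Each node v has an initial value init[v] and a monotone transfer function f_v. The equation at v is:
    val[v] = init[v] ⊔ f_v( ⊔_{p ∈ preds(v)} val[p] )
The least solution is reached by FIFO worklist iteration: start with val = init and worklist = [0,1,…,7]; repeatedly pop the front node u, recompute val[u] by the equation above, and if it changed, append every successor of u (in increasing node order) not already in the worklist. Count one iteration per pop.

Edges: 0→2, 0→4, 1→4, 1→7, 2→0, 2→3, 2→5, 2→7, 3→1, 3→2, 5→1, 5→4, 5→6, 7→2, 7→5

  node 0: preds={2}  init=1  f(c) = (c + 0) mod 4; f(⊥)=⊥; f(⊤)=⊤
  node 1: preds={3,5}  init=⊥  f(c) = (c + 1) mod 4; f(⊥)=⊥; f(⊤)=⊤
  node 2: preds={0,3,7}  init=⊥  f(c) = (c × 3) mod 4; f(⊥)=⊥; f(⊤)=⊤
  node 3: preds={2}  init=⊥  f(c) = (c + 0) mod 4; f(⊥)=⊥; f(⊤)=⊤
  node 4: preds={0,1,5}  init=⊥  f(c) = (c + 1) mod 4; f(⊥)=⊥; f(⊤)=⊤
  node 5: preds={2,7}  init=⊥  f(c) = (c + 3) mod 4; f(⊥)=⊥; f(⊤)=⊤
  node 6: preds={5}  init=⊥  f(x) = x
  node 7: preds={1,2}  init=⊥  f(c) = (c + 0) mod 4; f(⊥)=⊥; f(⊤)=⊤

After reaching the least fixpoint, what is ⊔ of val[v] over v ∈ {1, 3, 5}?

Iteration log — 21 steps:
  step 1. node 0  ⊔preds=⊥  new=1  stable
  step 2. node 1  ⊔preds=⊥  new=⊥  stable
  step 3. node 2  ⊔preds=1  new=3  old=⊥  +wl: 0
  step 4. node 3  ⊔preds=3  new=3  old=⊥  +wl: 1,2
  step 5. node 4  ⊔preds=1  new=2  old=⊥  +wl: 
  step 6. node 5  ⊔preds=3  new=2  old=⊥  +wl: 4
  step 7. node 6  ⊔preds=2  new=2  old=⊥  +wl: 
  step 8. node 7  ⊔preds=3  new=3  old=⊥  +wl: 5
  step 9. node 0  ⊔preds=3  new=⊤  old=1  +wl: 
  step 10. node 1  ⊔preds=⊤  new=⊤  old=⊥  +wl: 7
  step 11. node 2  ⊔preds=⊤  new=⊤  old=3  +wl: 0,3
  step 12. node 4  ⊔preds=⊤  new=⊤  old=2  +wl: 
  step 13. node 5  ⊔preds=⊤  new=⊤  old=2  +wl: 1,4,6
  step 14. node 7  ⊔preds=⊤  new=⊤  old=3  +wl: 2,5
  step 15. node 0  ⊔preds=⊤  new=⊤  stable
  step 16. node 3  ⊔preds=⊤  new=⊤  old=3  +wl: 
  step 17. node 1  ⊔preds=⊤  new=⊤  stable
  step 18. node 4  ⊔preds=⊤  new=⊤  stable
  step 19. node 6  ⊔preds=⊤  new=⊤  old=2  +wl: 
  step 20. node 2  ⊔preds=⊤  new=⊤  stable
  step 21. node 5  ⊔preds=⊤  new=⊤  stable

Least fixpoint reached:
  node 0: ⊤
  node 1: ⊤
  node 2: ⊤
  node 3: ⊤
  node 4: ⊤
  node 5: ⊤
  node 6: ⊤
  node 7: ⊤

⊤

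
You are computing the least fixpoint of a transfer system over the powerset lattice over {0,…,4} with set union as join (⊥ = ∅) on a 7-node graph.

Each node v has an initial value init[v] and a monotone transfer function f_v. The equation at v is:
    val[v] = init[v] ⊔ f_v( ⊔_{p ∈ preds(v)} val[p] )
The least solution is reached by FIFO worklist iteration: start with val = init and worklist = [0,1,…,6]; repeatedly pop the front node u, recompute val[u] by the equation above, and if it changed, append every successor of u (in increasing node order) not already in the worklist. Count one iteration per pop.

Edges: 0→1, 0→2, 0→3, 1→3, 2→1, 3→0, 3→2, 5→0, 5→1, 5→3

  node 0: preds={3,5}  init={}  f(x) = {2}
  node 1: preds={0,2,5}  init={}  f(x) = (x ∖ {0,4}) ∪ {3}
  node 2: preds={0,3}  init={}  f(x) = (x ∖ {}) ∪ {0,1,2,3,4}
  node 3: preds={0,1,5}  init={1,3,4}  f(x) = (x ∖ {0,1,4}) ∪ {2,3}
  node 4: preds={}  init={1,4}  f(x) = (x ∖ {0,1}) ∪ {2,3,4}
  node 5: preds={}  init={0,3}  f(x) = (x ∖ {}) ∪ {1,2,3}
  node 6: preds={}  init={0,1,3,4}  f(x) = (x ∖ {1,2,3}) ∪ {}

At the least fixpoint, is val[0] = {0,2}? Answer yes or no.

Iteration log — 11 steps:
  step 1. node 0  ⊔preds={0,1,3,4}  new={2}  old={}  +wl: 
  step 2. node 1  ⊔preds={0,2,3}  new={2,3}  old={}  +wl: 
  step 3. node 2  ⊔preds={1,2,3,4}  new={0,1,2,3,4}  old={}  +wl: 1
  step 4. node 3  ⊔preds={0,2,3}  new={1,2,3,4}  old={1,3,4}  +wl: 0,2
  step 5. node 4  ⊔preds={}  new={1,2,3,4}  old={1,4}  +wl: 
  step 6. node 5  ⊔preds={}  new={0,1,2,3}  old={0,3}  +wl: 3
  step 7. node 6  ⊔preds={}  new={0,1,3,4}  stable
  step 8. node 1  ⊔preds={0,1,2,3,4}  new={1,2,3}  old={2,3}  +wl: 
  step 9. node 0  ⊔preds={0,1,2,3,4}  new={2}  stable
  step 10. node 2  ⊔preds={1,2,3,4}  new={0,1,2,3,4}  stable
  step 11. node 3  ⊔preds={0,1,2,3}  new={1,2,3,4}  stable

Least fixpoint reached:
  node 0: {2}
  node 1: {1,2,3}
  node 2: {0,1,2,3,4}
  node 3: {1,2,3,4}
  node 4: {1,2,3,4}
  node 5: {0,1,2,3}
  node 6: {0,1,3,4}

no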